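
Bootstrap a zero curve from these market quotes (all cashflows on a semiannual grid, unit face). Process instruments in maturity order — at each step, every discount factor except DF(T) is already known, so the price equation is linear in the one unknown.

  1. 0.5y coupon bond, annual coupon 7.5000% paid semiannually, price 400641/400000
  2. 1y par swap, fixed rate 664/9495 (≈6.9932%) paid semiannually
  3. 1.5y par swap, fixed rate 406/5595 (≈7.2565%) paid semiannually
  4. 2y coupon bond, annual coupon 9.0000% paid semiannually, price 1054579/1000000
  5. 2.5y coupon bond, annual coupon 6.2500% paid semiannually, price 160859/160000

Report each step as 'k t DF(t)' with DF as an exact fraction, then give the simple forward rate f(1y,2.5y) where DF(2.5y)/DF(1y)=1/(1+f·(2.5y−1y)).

1 1/2 4827/5000
2 1 1167/1250
3 3/2 1797/2000
4 2 8887/10000
5 5/2 1079/1250
f(1y,2.5y) = ((1167/1250)/(1079/1250) − 1)/(3/2) = 176/3237 ≈ 5.4371%

step 1 [0.5y] bond c/2=3/80: DF=(400641/400000 − 3/80·(0))/(1+3/80) = 4827/5000 ≈ 0.965400
step 2 [1y] swap r/2=332/9495: DF=(1 − 332/9495·(0.965400))/(1+332/9495) = 1167/1250 ≈ 0.933600
step 3 [1.5y] swap r/2=203/5595: DF=(1 − 203/5595·(0.965400+0.933600))/(1+203/5595) = 1797/2000 ≈ 0.898500
step 4 [2y] bond c/2=9/200: DF=(1054579/1000000 − 9/200·(0.965400+0.933600+0.898500))/(1+9/200) = 8887/10000 ≈ 0.888700
step 5 [2.5y] bond c/2=1/32: DF=(160859/160000 − 1/32·(0.965400+0.933600+0.898500+0.888700))/(1+1/32) = 1079/1250 ≈ 0.863200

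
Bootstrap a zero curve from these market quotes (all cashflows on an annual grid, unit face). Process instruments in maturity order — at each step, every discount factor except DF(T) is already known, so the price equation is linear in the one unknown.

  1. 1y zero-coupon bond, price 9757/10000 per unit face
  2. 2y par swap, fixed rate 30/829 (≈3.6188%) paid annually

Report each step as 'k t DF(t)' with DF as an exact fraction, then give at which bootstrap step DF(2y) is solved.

1 1 9757/10000
2 2 931/1000
DF(2y) is solved at step 2

step 1 [1y] zero: DF = P = 9757/10000 ≈ 0.975700
step 2 [2y] swap r/1=30/829: DF=(1 − 30/829·(0.975700))/(1+30/829) = 931/1000 ≈ 0.931000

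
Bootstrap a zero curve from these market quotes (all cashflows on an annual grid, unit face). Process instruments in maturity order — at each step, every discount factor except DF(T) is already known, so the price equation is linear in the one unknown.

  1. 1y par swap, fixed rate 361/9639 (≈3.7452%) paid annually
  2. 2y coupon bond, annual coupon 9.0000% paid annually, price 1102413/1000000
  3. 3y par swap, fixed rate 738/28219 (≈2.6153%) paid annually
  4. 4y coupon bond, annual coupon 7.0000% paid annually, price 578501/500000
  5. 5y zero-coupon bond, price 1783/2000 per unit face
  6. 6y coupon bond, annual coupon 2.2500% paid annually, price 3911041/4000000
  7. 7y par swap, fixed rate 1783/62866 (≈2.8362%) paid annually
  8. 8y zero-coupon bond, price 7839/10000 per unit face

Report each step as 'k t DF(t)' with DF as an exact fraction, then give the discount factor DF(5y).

step 1 [1y] swap r/1=361/9639: DF=(1 − 361/9639·(0))/(1+361/9639) = 9639/10000 ≈ 0.963900
step 2 [2y] bond c/1=9/100: DF=(1102413/1000000 − 9/100·(0.963900))/(1+9/100) = 4659/5000 ≈ 0.931800
step 3 [3y] swap r/1=738/28219: DF=(1 − 738/28219·(0.963900+0.931800))/(1+738/28219) = 4631/5000 ≈ 0.926200
step 4 [4y] bond c/1=7/100: DF=(578501/500000 − 7/100·(0.963900+0.931800+0.926200))/(1+7/100) = 8967/10000 ≈ 0.896700
step 5 [5y] zero: DF = P = 1783/2000 ≈ 0.891500
step 6 [6y] bond c/1=9/400: DF=(3911041/4000000 − 9/400·(0.963900+0.931800+0.926200+0.896700+0.891500))/(1+9/400) = 2137/2500 ≈ 0.854800
step 7 [7y] swap r/1=1783/62866: DF=(1 − 1783/62866·(0.963900+0.931800+0.926200+0.896700+0.891500+0.854800))/(1+1783/62866) = 8217/10000 ≈ 0.821700
step 8 [8y] zero: DF = P = 7839/10000 ≈ 0.783900

1 1 9639/10000
2 2 4659/5000
3 3 4631/5000
4 4 8967/10000
5 5 1783/2000
6 6 2137/2500
7 7 8217/10000
8 8 7839/10000
DF(5y) = 1783/2000 ≈ 0.891500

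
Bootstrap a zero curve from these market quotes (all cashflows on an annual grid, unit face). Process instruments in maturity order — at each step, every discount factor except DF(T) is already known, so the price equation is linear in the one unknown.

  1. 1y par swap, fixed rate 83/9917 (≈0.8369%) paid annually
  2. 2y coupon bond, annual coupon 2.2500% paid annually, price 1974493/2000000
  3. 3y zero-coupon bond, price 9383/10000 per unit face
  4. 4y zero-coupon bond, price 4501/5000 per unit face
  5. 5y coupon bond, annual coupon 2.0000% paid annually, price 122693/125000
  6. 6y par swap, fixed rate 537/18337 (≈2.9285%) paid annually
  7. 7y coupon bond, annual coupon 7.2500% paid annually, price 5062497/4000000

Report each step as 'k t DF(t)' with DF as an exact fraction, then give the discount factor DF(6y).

1 1 9917/10000
2 2 9437/10000
3 3 9383/10000
4 4 4501/5000
5 5 8883/10000
6 6 8389/10000
7 7 4041/5000
DF(6y) = 8389/10000 ≈ 0.838900

step 1 [1y] swap r/1=83/9917: DF=(1 − 83/9917·(0))/(1+83/9917) = 9917/10000 ≈ 0.991700
step 2 [2y] bond c/1=9/400: DF=(1974493/2000000 − 9/400·(0.991700))/(1+9/400) = 9437/10000 ≈ 0.943700
step 3 [3y] zero: DF = P = 9383/10000 ≈ 0.938300
step 4 [4y] zero: DF = P = 4501/5000 ≈ 0.900200
step 5 [5y] bond c/1=1/50: DF=(122693/125000 − 1/50·(0.991700+0.943700+0.938300+0.900200))/(1+1/50) = 8883/10000 ≈ 0.888300
step 6 [6y] swap r/1=537/18337: DF=(1 − 537/18337·(0.991700+0.943700+0.938300+0.900200+0.888300))/(1+537/18337) = 8389/10000 ≈ 0.838900
step 7 [7y] bond c/1=29/400: DF=(5062497/4000000 − 29/400·(0.991700+0.943700+0.938300+0.900200+0.888300+0.838900))/(1+29/400) = 4041/5000 ≈ 0.808200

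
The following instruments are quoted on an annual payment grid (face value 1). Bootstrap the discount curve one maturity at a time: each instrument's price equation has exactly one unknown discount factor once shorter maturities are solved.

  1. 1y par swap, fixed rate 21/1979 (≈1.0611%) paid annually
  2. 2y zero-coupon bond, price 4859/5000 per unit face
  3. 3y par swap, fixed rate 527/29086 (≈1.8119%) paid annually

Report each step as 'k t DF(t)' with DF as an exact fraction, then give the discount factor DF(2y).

1 1 1979/2000
2 2 4859/5000
3 3 9473/10000
DF(2y) = 4859/5000 ≈ 0.971800

step 1 [1y] swap r/1=21/1979: DF=(1 − 21/1979·(0))/(1+21/1979) = 1979/2000 ≈ 0.989500
step 2 [2y] zero: DF = P = 4859/5000 ≈ 0.971800
step 3 [3y] swap r/1=527/29086: DF=(1 − 527/29086·(0.989500+0.971800))/(1+527/29086) = 9473/10000 ≈ 0.947300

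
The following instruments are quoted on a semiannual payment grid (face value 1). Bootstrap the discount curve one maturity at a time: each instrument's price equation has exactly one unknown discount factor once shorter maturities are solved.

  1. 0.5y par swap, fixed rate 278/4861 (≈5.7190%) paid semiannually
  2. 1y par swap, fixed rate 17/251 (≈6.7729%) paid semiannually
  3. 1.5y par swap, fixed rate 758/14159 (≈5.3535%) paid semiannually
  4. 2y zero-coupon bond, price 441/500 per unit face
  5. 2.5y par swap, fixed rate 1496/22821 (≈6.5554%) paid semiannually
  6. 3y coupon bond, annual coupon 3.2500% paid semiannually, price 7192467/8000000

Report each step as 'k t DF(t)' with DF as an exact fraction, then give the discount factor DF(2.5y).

1 1/2 4861/5000
2 1 4677/5000
3 3/2 4621/5000
4 2 441/500
5 5/2 1063/1250
6 3 8117/10000
DF(2.5y) = 1063/1250 ≈ 0.850400

step 1 [0.5y] swap r/2=139/4861: DF=(1 − 139/4861·(0))/(1+139/4861) = 4861/5000 ≈ 0.972200
step 2 [1y] swap r/2=17/502: DF=(1 − 17/502·(0.972200))/(1+17/502) = 4677/5000 ≈ 0.935400
step 3 [1.5y] swap r/2=379/14159: DF=(1 − 379/14159·(0.972200+0.935400))/(1+379/14159) = 4621/5000 ≈ 0.924200
step 4 [2y] zero: DF = P = 441/500 ≈ 0.882000
step 5 [2.5y] swap r/2=748/22821: DF=(1 − 748/22821·(0.972200+0.935400+0.924200+0.882000))/(1+748/22821) = 1063/1250 ≈ 0.850400
step 6 [3y] bond c/2=13/800: DF=(7192467/8000000 − 13/800·(0.972200+0.935400+0.924200+0.882000+0.850400))/(1+13/800) = 8117/10000 ≈ 0.811700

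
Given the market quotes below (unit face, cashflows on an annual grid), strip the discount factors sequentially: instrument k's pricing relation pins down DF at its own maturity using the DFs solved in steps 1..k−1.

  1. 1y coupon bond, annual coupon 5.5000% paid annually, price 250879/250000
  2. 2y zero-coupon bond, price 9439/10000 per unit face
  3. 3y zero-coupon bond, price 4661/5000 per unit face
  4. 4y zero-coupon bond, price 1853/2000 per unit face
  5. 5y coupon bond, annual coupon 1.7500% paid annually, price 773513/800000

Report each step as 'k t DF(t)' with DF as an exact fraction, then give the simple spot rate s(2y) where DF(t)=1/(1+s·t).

step 1 [1y] bond c/1=11/200: DF=(250879/250000 − 11/200·(0))/(1+11/200) = 1189/1250 ≈ 0.951200
step 2 [2y] zero: DF = P = 9439/10000 ≈ 0.943900
step 3 [3y] zero: DF = P = 4661/5000 ≈ 0.932200
step 4 [4y] zero: DF = P = 1853/2000 ≈ 0.926500
step 5 [5y] bond c/1=7/400: DF=(773513/800000 − 7/400·(0.951200+0.943900+0.932200+0.926500))/(1+7/400) = 8857/10000 ≈ 0.885700

1 1 1189/1250
2 2 9439/10000
3 3 4661/5000
4 4 1853/2000
5 5 8857/10000
s(2y) = (1/(9439/10000) − 1)/(2) = 561/18878 ≈ 2.9717%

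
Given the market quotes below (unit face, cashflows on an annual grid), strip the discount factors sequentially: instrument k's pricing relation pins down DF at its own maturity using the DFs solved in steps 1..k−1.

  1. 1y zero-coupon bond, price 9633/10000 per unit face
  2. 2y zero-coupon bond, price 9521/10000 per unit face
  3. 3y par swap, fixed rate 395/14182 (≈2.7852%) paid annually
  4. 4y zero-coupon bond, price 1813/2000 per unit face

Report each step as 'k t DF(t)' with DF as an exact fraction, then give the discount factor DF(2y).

step 1 [1y] zero: DF = P = 9633/10000 ≈ 0.963300
step 2 [2y] zero: DF = P = 9521/10000 ≈ 0.952100
step 3 [3y] swap r/1=395/14182: DF=(1 − 395/14182·(0.963300+0.952100))/(1+395/14182) = 921/1000 ≈ 0.921000
step 4 [4y] zero: DF = P = 1813/2000 ≈ 0.906500

1 1 9633/10000
2 2 9521/10000
3 3 921/1000
4 4 1813/2000
DF(2y) = 9521/10000 ≈ 0.952100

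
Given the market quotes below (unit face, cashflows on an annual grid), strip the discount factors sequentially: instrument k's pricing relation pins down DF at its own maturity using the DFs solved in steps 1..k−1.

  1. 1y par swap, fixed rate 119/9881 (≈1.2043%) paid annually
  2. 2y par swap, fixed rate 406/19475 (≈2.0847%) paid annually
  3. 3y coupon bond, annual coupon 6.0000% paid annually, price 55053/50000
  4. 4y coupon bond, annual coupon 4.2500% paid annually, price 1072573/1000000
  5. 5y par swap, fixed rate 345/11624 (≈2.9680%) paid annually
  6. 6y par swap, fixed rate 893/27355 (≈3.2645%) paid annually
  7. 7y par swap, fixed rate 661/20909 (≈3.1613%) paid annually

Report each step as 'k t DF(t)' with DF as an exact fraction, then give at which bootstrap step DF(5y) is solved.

step 1 [1y] swap r/1=119/9881: DF=(1 − 119/9881·(0))/(1+119/9881) = 9881/10000 ≈ 0.988100
step 2 [2y] swap r/1=406/19475: DF=(1 − 406/19475·(0.988100))/(1+406/19475) = 4797/5000 ≈ 0.959400
step 3 [3y] bond c/1=3/50: DF=(55053/50000 − 3/50·(0.988100+0.959400))/(1+3/50) = 1857/2000 ≈ 0.928500
step 4 [4y] bond c/1=17/400: DF=(1072573/1000000 − 17/400·(0.988100+0.959400+0.928500))/(1+17/400) = 2279/2500 ≈ 0.911600
step 5 [5y] swap r/1=345/11624: DF=(1 − 345/11624·(0.988100+0.959400+0.928500+0.911600))/(1+345/11624) = 431/500 ≈ 0.862000
step 6 [6y] swap r/1=893/27355: DF=(1 − 893/27355·(0.988100+0.959400+0.928500+0.911600+0.862000))/(1+893/27355) = 4107/5000 ≈ 0.821400
step 7 [7y] swap r/1=661/20909: DF=(1 − 661/20909·(0.988100+0.959400+0.928500+0.911600+0.862000+0.821400))/(1+661/20909) = 8017/10000 ≈ 0.801700

1 1 9881/10000
2 2 4797/5000
3 3 1857/2000
4 4 2279/2500
5 5 431/500
6 6 4107/5000
7 7 8017/10000
DF(5y) is solved at step 5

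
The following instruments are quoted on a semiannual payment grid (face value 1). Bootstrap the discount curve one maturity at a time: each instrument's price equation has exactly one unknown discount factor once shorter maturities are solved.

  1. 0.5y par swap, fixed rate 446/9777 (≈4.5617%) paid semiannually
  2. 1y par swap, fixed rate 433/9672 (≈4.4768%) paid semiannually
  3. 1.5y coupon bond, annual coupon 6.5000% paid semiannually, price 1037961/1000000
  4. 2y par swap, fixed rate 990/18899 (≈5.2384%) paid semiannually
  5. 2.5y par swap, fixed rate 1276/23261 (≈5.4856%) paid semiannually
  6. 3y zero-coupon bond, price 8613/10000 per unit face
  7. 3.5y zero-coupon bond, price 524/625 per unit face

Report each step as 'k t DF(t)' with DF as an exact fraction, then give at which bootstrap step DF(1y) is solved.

step 1 [0.5y] swap r/2=223/9777: DF=(1 − 223/9777·(0))/(1+223/9777) = 9777/10000 ≈ 0.977700
step 2 [1y] swap r/2=433/19344: DF=(1 − 433/19344·(0.977700))/(1+433/19344) = 9567/10000 ≈ 0.956700
step 3 [1.5y] bond c/2=13/400: DF=(1037961/1000000 − 13/400·(0.977700+0.956700))/(1+13/400) = 2361/2500 ≈ 0.944400
step 4 [2y] swap r/2=495/18899: DF=(1 − 495/18899·(0.977700+0.956700+0.944400))/(1+495/18899) = 901/1000 ≈ 0.901000
step 5 [2.5y] swap r/2=638/23261: DF=(1 − 638/23261·(0.977700+0.956700+0.944400+0.901000))/(1+638/23261) = 2181/2500 ≈ 0.872400
step 6 [3y] zero: DF = P = 8613/10000 ≈ 0.861300
step 7 [3.5y] zero: DF = P = 524/625 ≈ 0.838400

1 1/2 9777/10000
2 1 9567/10000
3 3/2 2361/2500
4 2 901/1000
5 5/2 2181/2500
6 3 8613/10000
7 7/2 524/625
DF(1y) is solved at step 2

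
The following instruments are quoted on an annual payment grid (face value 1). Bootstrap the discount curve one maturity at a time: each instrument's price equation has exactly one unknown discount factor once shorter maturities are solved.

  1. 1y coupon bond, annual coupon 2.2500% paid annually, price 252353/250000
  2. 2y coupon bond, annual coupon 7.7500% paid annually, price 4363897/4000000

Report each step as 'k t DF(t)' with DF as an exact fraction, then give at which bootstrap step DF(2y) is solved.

1 1 617/625
2 2 1883/2000
DF(2y) is solved at step 2

step 1 [1y] bond c/1=9/400: DF=(252353/250000 − 9/400·(0))/(1+9/400) = 617/625 ≈ 0.987200
step 2 [2y] bond c/1=31/400: DF=(4363897/4000000 − 31/400·(0.987200))/(1+31/400) = 1883/2000 ≈ 0.941500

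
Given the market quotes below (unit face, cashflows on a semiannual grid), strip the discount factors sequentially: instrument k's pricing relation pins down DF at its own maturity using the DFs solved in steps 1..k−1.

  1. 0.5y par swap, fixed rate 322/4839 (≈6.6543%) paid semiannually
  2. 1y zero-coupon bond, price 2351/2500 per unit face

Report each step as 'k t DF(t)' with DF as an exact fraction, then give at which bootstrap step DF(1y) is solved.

step 1 [0.5y] swap r/2=161/4839: DF=(1 − 161/4839·(0))/(1+161/4839) = 4839/5000 ≈ 0.967800
step 2 [1y] zero: DF = P = 2351/2500 ≈ 0.940400

1 1/2 4839/5000
2 1 2351/2500
DF(1y) is solved at step 2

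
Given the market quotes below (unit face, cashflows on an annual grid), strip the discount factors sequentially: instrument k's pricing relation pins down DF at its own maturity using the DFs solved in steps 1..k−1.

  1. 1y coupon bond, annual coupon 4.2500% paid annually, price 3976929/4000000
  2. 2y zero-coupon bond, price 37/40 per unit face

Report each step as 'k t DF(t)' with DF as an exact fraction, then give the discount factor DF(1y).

step 1 [1y] bond c/1=17/400: DF=(3976929/4000000 − 17/400·(0))/(1+17/400) = 9537/10000 ≈ 0.953700
step 2 [2y] zero: DF = P = 37/40 ≈ 0.925000

1 1 9537/10000
2 2 37/40
DF(1y) = 9537/10000 ≈ 0.953700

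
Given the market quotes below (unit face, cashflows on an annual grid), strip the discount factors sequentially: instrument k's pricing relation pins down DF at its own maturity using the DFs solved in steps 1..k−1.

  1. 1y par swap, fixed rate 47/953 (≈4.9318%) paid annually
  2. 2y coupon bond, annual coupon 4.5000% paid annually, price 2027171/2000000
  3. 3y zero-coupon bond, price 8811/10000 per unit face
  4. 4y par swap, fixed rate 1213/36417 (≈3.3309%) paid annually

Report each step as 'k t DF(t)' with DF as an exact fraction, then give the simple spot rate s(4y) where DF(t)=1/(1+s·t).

step 1 [1y] swap r/1=47/953: DF=(1 − 47/953·(0))/(1+47/953) = 953/1000 ≈ 0.953000
step 2 [2y] bond c/1=9/200: DF=(2027171/2000000 − 9/200·(0.953000))/(1+9/200) = 9289/10000 ≈ 0.928900
step 3 [3y] zero: DF = P = 8811/10000 ≈ 0.881100
step 4 [4y] swap r/1=1213/36417: DF=(1 − 1213/36417·(0.953000+0.928900+0.881100))/(1+1213/36417) = 8787/10000 ≈ 0.878700

1 1 953/1000
2 2 9289/10000
3 3 8811/10000
4 4 8787/10000
s(4y) = (1/(8787/10000) − 1)/(4) = 1213/35148 ≈ 3.4511%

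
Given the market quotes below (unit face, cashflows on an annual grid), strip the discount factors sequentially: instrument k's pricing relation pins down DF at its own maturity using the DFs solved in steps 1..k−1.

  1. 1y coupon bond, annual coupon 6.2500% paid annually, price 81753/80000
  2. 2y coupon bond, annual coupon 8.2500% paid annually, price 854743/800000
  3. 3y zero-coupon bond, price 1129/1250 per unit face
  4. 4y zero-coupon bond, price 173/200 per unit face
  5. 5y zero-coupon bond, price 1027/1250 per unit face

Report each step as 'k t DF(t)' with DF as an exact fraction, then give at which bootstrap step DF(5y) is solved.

1 1 4809/5000
2 2 9137/10000
3 3 1129/1250
4 4 173/200
5 5 1027/1250
DF(5y) is solved at step 5

step 1 [1y] bond c/1=1/16: DF=(81753/80000 − 1/16·(0))/(1+1/16) = 4809/5000 ≈ 0.961800
step 2 [2y] bond c/1=33/400: DF=(854743/800000 − 33/400·(0.961800))/(1+33/400) = 9137/10000 ≈ 0.913700
step 3 [3y] zero: DF = P = 1129/1250 ≈ 0.903200
step 4 [4y] zero: DF = P = 173/200 ≈ 0.865000
step 5 [5y] zero: DF = P = 1027/1250 ≈ 0.821600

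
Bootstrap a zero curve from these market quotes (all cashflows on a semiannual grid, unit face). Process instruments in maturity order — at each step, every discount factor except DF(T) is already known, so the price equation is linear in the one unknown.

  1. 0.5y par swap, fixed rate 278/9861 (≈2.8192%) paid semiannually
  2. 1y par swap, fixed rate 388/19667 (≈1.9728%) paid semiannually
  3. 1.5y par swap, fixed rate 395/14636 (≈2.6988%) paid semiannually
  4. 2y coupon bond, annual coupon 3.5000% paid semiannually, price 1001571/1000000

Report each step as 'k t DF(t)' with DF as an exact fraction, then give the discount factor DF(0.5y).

step 1 [0.5y] swap r/2=139/9861: DF=(1 − 139/9861·(0))/(1+139/9861) = 9861/10000 ≈ 0.986100
step 2 [1y] swap r/2=194/19667: DF=(1 − 194/19667·(0.986100))/(1+194/19667) = 4903/5000 ≈ 0.980600
step 3 [1.5y] swap r/2=395/29272: DF=(1 − 395/29272·(0.986100+0.980600))/(1+395/29272) = 1921/2000 ≈ 0.960500
step 4 [2y] bond c/2=7/400: DF=(1001571/1000000 − 7/400·(0.986100+0.980600+0.960500))/(1+7/400) = 467/500 ≈ 0.934000

1 1/2 9861/10000
2 1 4903/5000
3 3/2 1921/2000
4 2 467/500
DF(0.5y) = 9861/10000 ≈ 0.986100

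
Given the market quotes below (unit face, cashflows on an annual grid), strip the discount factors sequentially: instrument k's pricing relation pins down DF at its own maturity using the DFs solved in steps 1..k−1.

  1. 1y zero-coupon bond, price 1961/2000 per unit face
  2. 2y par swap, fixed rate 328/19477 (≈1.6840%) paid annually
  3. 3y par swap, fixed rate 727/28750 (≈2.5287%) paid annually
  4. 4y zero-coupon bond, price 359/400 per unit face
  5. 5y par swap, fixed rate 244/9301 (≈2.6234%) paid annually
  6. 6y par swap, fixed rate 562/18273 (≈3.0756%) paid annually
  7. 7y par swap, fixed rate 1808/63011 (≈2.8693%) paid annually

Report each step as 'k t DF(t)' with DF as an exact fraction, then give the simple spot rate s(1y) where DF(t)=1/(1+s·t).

step 1 [1y] zero: DF = P = 1961/2000 ≈ 0.980500
step 2 [2y] swap r/1=328/19477: DF=(1 − 328/19477·(0.980500))/(1+328/19477) = 1209/1250 ≈ 0.967200
step 3 [3y] swap r/1=727/28750: DF=(1 − 727/28750·(0.980500+0.967200))/(1+727/28750) = 9273/10000 ≈ 0.927300
step 4 [4y] zero: DF = P = 359/400 ≈ 0.897500
step 5 [5y] swap r/1=244/9301: DF=(1 − 244/9301·(0.980500+0.967200+0.927300+0.897500))/(1+244/9301) = 439/500 ≈ 0.878000
step 6 [6y] swap r/1=562/18273: DF=(1 − 562/18273·(0.980500+0.967200+0.927300+0.897500+0.878000))/(1+562/18273) = 4157/5000 ≈ 0.831400
step 7 [7y] swap r/1=1808/63011: DF=(1 − 1808/63011·(0.980500+0.967200+0.927300+0.897500+0.878000+0.831400))/(1+1808/63011) = 512/625 ≈ 0.819200

1 1 1961/2000
2 2 1209/1250
3 3 9273/10000
4 4 359/400
5 5 439/500
6 6 4157/5000
7 7 512/625
s(1y) = (1/(1961/2000) − 1)/(1) = 39/1961 ≈ 1.9888%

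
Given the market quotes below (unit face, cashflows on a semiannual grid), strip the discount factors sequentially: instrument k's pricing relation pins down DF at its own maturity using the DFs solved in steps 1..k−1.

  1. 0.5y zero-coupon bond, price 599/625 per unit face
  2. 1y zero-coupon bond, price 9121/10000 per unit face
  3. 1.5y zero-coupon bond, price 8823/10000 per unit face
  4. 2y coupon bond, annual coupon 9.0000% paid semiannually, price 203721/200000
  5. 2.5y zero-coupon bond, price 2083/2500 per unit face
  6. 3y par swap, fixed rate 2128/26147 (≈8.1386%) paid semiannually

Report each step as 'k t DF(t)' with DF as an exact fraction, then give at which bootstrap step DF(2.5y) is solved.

step 1 [0.5y] zero: DF = P = 599/625 ≈ 0.958400
step 2 [1y] zero: DF = P = 9121/10000 ≈ 0.912100
step 3 [1.5y] zero: DF = P = 8823/10000 ≈ 0.882300
step 4 [2y] bond c/2=9/200: DF=(203721/200000 − 9/200·(0.958400+0.912100+0.882300))/(1+9/200) = 4281/5000 ≈ 0.856200
step 5 [2.5y] zero: DF = P = 2083/2500 ≈ 0.833200
step 6 [3y] swap r/2=1064/26147: DF=(1 − 1064/26147·(0.958400+0.912100+0.882300+0.856200+0.833200))/(1+1064/26147) = 492/625 ≈ 0.787200

1 1/2 599/625
2 1 9121/10000
3 3/2 8823/10000
4 2 4281/5000
5 5/2 2083/2500
6 3 492/625
DF(2.5y) is solved at step 5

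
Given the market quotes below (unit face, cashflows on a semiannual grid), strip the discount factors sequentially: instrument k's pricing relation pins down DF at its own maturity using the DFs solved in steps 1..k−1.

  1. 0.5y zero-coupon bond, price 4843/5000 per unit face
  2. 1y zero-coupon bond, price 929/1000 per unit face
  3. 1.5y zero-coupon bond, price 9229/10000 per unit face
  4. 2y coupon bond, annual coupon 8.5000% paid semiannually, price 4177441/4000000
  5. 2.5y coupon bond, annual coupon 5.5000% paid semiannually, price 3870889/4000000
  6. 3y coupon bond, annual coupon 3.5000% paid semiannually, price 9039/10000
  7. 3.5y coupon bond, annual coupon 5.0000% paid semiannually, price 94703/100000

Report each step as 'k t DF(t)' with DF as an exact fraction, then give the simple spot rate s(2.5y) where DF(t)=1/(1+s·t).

step 1 [0.5y] zero: DF = P = 4843/5000 ≈ 0.968600
step 2 [1y] zero: DF = P = 929/1000 ≈ 0.929000
step 3 [1.5y] zero: DF = P = 9229/10000 ≈ 0.922900
step 4 [2y] bond c/2=17/400: DF=(4177441/4000000 − 17/400·(0.968600+0.929000+0.922900))/(1+17/400) = 2217/2500 ≈ 0.886800
step 5 [2.5y] bond c/2=11/400: DF=(3870889/4000000 − 11/400·(0.968600+0.929000+0.922900+0.886800))/(1+11/400) = 4213/5000 ≈ 0.842600
step 6 [3y] bond c/2=7/400: DF=(9039/10000 − 7/400·(0.968600+0.929000+0.922900+0.886800+0.842600))/(1+7/400) = 8101/10000 ≈ 0.810100
step 7 [3.5y] bond c/2=1/40: DF=(94703/100000 − 1/40·(0.968600+0.929000+0.922900+0.886800+0.842600+0.810100))/(1+1/40) = 1983/2500 ≈ 0.793200

1 1/2 4843/5000
2 1 929/1000
3 3/2 9229/10000
4 2 2217/2500
5 5/2 4213/5000
6 3 8101/10000
7 7/2 1983/2500
s(2.5y) = (1/(4213/5000) − 1)/(5/2) = 1574/21065 ≈ 7.4721%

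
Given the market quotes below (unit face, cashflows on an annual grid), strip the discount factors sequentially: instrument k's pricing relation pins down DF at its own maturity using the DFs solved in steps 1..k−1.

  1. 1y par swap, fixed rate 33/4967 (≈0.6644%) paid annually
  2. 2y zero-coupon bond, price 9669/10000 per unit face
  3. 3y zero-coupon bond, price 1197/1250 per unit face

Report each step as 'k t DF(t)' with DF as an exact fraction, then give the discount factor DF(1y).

1 1 4967/5000
2 2 9669/10000
3 3 1197/1250
DF(1y) = 4967/5000 ≈ 0.993400

step 1 [1y] swap r/1=33/4967: DF=(1 − 33/4967·(0))/(1+33/4967) = 4967/5000 ≈ 0.993400
step 2 [2y] zero: DF = P = 9669/10000 ≈ 0.966900
step 3 [3y] zero: DF = P = 1197/1250 ≈ 0.957600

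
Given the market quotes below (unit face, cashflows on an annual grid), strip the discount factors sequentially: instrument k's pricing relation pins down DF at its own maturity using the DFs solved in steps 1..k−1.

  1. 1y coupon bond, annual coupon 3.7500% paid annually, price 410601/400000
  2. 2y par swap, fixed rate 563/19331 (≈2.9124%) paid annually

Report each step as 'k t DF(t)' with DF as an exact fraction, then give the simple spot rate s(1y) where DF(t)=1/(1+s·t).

1 1 4947/5000
2 2 9437/10000
s(1y) = (1/(4947/5000) − 1)/(1) = 53/4947 ≈ 1.0714%

step 1 [1y] bond c/1=3/80: DF=(410601/400000 − 3/80·(0))/(1+3/80) = 4947/5000 ≈ 0.989400
step 2 [2y] swap r/1=563/19331: DF=(1 − 563/19331·(0.989400))/(1+563/19331) = 9437/10000 ≈ 0.943700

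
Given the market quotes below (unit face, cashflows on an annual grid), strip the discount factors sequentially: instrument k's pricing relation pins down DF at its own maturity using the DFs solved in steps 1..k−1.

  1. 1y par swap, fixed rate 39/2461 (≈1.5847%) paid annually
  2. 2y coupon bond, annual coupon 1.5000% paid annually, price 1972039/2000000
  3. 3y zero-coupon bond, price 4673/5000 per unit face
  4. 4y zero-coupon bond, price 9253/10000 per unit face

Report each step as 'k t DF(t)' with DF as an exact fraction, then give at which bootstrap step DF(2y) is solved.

1 1 2461/2500
2 2 9569/10000
3 3 4673/5000
4 4 9253/10000
DF(2y) is solved at step 2

step 1 [1y] swap r/1=39/2461: DF=(1 − 39/2461·(0))/(1+39/2461) = 2461/2500 ≈ 0.984400
step 2 [2y] bond c/1=3/200: DF=(1972039/2000000 − 3/200·(0.984400))/(1+3/200) = 9569/10000 ≈ 0.956900
step 3 [3y] zero: DF = P = 4673/5000 ≈ 0.934600
step 4 [4y] zero: DF = P = 9253/10000 ≈ 0.925300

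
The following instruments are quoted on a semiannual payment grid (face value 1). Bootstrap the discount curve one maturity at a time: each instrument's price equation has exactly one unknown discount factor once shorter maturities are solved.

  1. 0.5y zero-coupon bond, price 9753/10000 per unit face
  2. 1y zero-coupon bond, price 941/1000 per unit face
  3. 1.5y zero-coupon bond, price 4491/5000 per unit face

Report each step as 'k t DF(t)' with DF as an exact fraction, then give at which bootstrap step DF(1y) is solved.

step 1 [0.5y] zero: DF = P = 9753/10000 ≈ 0.975300
step 2 [1y] zero: DF = P = 941/1000 ≈ 0.941000
step 3 [1.5y] zero: DF = P = 4491/5000 ≈ 0.898200

1 1/2 9753/10000
2 1 941/1000
3 3/2 4491/5000
DF(1y) is solved at step 2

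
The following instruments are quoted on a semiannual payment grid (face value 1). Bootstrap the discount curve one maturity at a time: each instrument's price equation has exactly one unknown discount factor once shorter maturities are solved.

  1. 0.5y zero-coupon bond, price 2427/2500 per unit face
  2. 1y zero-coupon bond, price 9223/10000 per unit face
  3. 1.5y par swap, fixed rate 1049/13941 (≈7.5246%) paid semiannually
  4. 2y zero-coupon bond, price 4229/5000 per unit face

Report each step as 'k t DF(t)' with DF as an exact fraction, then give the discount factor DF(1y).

step 1 [0.5y] zero: DF = P = 2427/2500 ≈ 0.970800
step 2 [1y] zero: DF = P = 9223/10000 ≈ 0.922300
step 3 [1.5y] swap r/2=1049/27882: DF=(1 − 1049/27882·(0.970800+0.922300))/(1+1049/27882) = 8951/10000 ≈ 0.895100
step 4 [2y] zero: DF = P = 4229/5000 ≈ 0.845800

1 1/2 2427/2500
2 1 9223/10000
3 3/2 8951/10000
4 2 4229/5000
DF(1y) = 9223/10000 ≈ 0.922300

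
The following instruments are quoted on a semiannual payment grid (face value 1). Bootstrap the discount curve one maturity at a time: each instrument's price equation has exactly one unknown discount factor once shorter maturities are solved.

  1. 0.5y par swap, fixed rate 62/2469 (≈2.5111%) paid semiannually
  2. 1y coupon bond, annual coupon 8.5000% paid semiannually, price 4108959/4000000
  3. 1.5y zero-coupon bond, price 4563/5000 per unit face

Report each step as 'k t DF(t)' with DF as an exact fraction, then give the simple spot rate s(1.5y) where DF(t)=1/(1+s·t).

step 1 [0.5y] swap r/2=31/2469: DF=(1 − 31/2469·(0))/(1+31/2469) = 2469/2500 ≈ 0.987600
step 2 [1y] bond c/2=17/400: DF=(4108959/4000000 − 17/400·(0.987600))/(1+17/400) = 9451/10000 ≈ 0.945100
step 3 [1.5y] zero: DF = P = 4563/5000 ≈ 0.912600

1 1/2 2469/2500
2 1 9451/10000
3 3/2 4563/5000
s(1.5y) = (1/(4563/5000) − 1)/(3/2) = 874/13689 ≈ 6.3847%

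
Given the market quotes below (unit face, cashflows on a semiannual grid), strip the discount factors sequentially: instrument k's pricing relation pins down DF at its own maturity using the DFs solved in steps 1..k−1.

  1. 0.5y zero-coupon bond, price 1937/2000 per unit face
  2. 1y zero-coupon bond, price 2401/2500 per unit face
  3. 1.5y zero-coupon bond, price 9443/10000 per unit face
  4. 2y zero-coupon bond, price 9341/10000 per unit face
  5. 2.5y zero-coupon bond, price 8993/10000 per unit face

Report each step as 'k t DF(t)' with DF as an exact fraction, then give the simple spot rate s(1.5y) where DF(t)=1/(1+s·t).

step 1 [0.5y] zero: DF = P = 1937/2000 ≈ 0.968500
step 2 [1y] zero: DF = P = 2401/2500 ≈ 0.960400
step 3 [1.5y] zero: DF = P = 9443/10000 ≈ 0.944300
step 4 [2y] zero: DF = P = 9341/10000 ≈ 0.934100
step 5 [2.5y] zero: DF = P = 8993/10000 ≈ 0.899300

1 1/2 1937/2000
2 1 2401/2500
3 3/2 9443/10000
4 2 9341/10000
5 5/2 8993/10000
s(1.5y) = (1/(9443/10000) − 1)/(3/2) = 1114/28329 ≈ 3.9324%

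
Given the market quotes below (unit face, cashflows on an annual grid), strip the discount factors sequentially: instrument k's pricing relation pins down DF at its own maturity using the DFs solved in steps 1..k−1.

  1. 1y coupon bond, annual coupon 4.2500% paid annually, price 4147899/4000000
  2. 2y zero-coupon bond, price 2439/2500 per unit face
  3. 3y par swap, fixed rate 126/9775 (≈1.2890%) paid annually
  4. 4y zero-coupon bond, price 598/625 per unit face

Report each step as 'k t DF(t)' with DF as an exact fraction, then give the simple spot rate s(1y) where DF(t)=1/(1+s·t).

step 1 [1y] bond c/1=17/400: DF=(4147899/4000000 − 17/400·(0))/(1+17/400) = 9947/10000 ≈ 0.994700
step 2 [2y] zero: DF = P = 2439/2500 ≈ 0.975600
step 3 [3y] swap r/1=126/9775: DF=(1 − 126/9775·(0.994700+0.975600))/(1+126/9775) = 4811/5000 ≈ 0.962200
step 4 [4y] zero: DF = P = 598/625 ≈ 0.956800

1 1 9947/10000
2 2 2439/2500
3 3 4811/5000
4 4 598/625
s(1y) = (1/(9947/10000) − 1)/(1) = 53/9947 ≈ 0.5328%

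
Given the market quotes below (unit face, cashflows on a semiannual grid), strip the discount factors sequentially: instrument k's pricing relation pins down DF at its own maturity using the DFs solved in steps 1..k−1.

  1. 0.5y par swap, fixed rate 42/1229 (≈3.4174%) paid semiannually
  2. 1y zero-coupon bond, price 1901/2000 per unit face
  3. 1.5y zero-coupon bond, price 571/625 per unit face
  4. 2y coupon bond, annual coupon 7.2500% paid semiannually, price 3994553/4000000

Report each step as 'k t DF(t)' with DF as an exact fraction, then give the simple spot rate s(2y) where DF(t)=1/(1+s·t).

1 1/2 1229/1250
2 1 1901/2000
3 3/2 571/625
4 2 8641/10000
s(2y) = (1/(8641/10000) − 1)/(2) = 1359/17282 ≈ 7.8637%

step 1 [0.5y] swap r/2=21/1229: DF=(1 − 21/1229·(0))/(1+21/1229) = 1229/1250 ≈ 0.983200
step 2 [1y] zero: DF = P = 1901/2000 ≈ 0.950500
step 3 [1.5y] zero: DF = P = 571/625 ≈ 0.913600
step 4 [2y] bond c/2=29/800: DF=(3994553/4000000 − 29/800·(0.983200+0.950500+0.913600))/(1+29/800) = 8641/10000 ≈ 0.864100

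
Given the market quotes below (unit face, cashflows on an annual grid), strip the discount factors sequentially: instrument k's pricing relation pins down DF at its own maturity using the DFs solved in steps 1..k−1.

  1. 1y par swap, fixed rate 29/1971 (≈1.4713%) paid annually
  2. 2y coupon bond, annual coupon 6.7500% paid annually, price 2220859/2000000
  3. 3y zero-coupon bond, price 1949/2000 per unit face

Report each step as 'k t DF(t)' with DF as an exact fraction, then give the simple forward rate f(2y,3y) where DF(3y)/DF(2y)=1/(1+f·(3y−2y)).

1 1 1971/2000
2 2 9779/10000
3 3 1949/2000
f(2y,3y) = ((9779/10000)/(1949/2000) − 1)/(1) = 34/9745 ≈ 0.3489%

step 1 [1y] swap r/1=29/1971: DF=(1 − 29/1971·(0))/(1+29/1971) = 1971/2000 ≈ 0.985500
step 2 [2y] bond c/1=27/400: DF=(2220859/2000000 − 27/400·(0.985500))/(1+27/400) = 9779/10000 ≈ 0.977900
step 3 [3y] zero: DF = P = 1949/2000 ≈ 0.974500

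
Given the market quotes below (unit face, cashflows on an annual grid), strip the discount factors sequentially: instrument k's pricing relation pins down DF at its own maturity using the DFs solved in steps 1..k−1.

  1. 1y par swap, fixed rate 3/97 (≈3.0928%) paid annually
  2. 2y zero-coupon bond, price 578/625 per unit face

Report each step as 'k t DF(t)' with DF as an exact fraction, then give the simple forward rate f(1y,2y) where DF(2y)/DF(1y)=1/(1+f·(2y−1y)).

1 1 97/100
2 2 578/625
f(1y,2y) = ((97/100)/(578/625) − 1)/(1) = 113/2312 ≈ 4.8875%

step 1 [1y] swap r/1=3/97: DF=(1 − 3/97·(0))/(1+3/97) = 97/100 ≈ 0.970000
step 2 [2y] zero: DF = P = 578/625 ≈ 0.924800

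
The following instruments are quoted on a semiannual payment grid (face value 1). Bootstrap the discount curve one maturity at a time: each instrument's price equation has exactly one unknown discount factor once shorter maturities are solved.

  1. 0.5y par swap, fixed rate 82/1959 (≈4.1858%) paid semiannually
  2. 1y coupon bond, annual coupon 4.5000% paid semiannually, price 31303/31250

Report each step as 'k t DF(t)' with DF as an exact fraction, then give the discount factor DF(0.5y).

step 1 [0.5y] swap r/2=41/1959: DF=(1 − 41/1959·(0))/(1+41/1959) = 1959/2000 ≈ 0.979500
step 2 [1y] bond c/2=9/400: DF=(31303/31250 − 9/400·(0.979500))/(1+9/400) = 9581/10000 ≈ 0.958100

1 1/2 1959/2000
2 1 9581/10000
DF(0.5y) = 1959/2000 ≈ 0.979500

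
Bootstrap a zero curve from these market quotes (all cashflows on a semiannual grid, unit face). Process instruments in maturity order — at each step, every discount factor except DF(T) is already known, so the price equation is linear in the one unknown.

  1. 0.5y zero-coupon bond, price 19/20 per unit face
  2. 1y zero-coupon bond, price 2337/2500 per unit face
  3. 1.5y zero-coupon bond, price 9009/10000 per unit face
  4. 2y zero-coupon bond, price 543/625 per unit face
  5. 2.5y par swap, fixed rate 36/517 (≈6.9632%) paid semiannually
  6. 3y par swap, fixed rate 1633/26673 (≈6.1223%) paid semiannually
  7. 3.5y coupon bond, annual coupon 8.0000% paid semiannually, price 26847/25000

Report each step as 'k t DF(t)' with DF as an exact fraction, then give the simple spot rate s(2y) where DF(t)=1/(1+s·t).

1 1/2 19/20
2 1 2337/2500
3 3/2 9009/10000
4 2 543/625
5 5/2 4217/5000
6 3 8367/10000
7 7/2 4137/5000
s(2y) = (1/(543/625) − 1)/(2) = 41/543 ≈ 7.5506%

step 1 [0.5y] zero: DF = P = 19/20 ≈ 0.950000
step 2 [1y] zero: DF = P = 2337/2500 ≈ 0.934800
step 3 [1.5y] zero: DF = P = 9009/10000 ≈ 0.900900
step 4 [2y] zero: DF = P = 543/625 ≈ 0.868800
step 5 [2.5y] swap r/2=18/517: DF=(1 − 18/517·(0.950000+0.934800+0.900900+0.868800))/(1+18/517) = 4217/5000 ≈ 0.843400
step 6 [3y] swap r/2=1633/53346: DF=(1 − 1633/53346·(0.950000+0.934800+0.900900+0.868800+0.843400))/(1+1633/53346) = 8367/10000 ≈ 0.836700
step 7 [3.5y] bond c/2=1/25: DF=(26847/25000 − 1/25·(0.950000+0.934800+0.900900+0.868800+0.843400+0.836700))/(1+1/25) = 4137/5000 ≈ 0.827400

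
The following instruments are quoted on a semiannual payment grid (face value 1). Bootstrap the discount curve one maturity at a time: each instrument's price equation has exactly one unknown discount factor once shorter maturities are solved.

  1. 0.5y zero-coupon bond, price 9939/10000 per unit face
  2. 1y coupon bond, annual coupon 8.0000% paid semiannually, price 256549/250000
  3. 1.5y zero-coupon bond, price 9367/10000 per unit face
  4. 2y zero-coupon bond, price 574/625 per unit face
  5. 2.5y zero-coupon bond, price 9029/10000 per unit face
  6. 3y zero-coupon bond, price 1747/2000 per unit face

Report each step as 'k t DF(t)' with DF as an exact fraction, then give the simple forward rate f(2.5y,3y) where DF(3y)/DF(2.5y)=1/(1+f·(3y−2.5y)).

step 1 [0.5y] zero: DF = P = 9939/10000 ≈ 0.993900
step 2 [1y] bond c/2=1/25: DF=(256549/250000 − 1/25·(0.993900))/(1+1/25) = 1897/2000 ≈ 0.948500
step 3 [1.5y] zero: DF = P = 9367/10000 ≈ 0.936700
step 4 [2y] zero: DF = P = 574/625 ≈ 0.918400
step 5 [2.5y] zero: DF = P = 9029/10000 ≈ 0.902900
step 6 [3y] zero: DF = P = 1747/2000 ≈ 0.873500

1 1/2 9939/10000
2 1 1897/2000
3 3/2 9367/10000
4 2 574/625
5 5/2 9029/10000
6 3 1747/2000
f(2.5y,3y) = ((9029/10000)/(1747/2000) − 1)/(1/2) = 588/8735 ≈ 6.7315%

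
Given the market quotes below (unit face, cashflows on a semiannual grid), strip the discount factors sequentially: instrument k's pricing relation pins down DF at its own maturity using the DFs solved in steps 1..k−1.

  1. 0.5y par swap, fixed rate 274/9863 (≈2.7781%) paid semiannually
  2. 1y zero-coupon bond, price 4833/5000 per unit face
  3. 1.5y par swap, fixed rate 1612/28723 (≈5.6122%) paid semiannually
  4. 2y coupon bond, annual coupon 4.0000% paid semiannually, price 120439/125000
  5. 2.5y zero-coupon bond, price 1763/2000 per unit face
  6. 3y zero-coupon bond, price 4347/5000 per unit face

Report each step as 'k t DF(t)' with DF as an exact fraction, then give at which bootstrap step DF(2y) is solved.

step 1 [0.5y] swap r/2=137/9863: DF=(1 − 137/9863·(0))/(1+137/9863) = 9863/10000 ≈ 0.986300
step 2 [1y] zero: DF = P = 4833/5000 ≈ 0.966600
step 3 [1.5y] swap r/2=806/28723: DF=(1 − 806/28723·(0.986300+0.966600))/(1+806/28723) = 4597/5000 ≈ 0.919400
step 4 [2y] bond c/2=1/50: DF=(120439/125000 − 1/50·(0.986300+0.966600+0.919400))/(1+1/50) = 8883/10000 ≈ 0.888300
step 5 [2.5y] zero: DF = P = 1763/2000 ≈ 0.881500
step 6 [3y] zero: DF = P = 4347/5000 ≈ 0.869400

1 1/2 9863/10000
2 1 4833/5000
3 3/2 4597/5000
4 2 8883/10000
5 5/2 1763/2000
6 3 4347/5000
DF(2y) is solved at step 4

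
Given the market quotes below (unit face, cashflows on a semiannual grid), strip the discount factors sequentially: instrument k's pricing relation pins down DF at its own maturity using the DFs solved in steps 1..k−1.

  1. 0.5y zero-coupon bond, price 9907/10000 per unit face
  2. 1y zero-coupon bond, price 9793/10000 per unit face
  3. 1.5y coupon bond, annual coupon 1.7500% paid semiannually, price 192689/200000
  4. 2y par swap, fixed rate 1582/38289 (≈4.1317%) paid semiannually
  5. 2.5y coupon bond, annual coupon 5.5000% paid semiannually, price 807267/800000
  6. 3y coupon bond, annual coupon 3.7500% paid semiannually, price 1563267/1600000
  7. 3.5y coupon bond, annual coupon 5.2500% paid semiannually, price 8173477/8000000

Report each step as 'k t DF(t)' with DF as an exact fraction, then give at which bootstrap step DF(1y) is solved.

1 1/2 9907/10000
2 1 9793/10000
3 3/2 469/500
4 2 9209/10000
5 5/2 2199/2500
6 3 2181/2500
7 7/2 533/625
DF(1y) is solved at step 2

step 1 [0.5y] zero: DF = P = 9907/10000 ≈ 0.990700
step 2 [1y] zero: DF = P = 9793/10000 ≈ 0.979300
step 3 [1.5y] bond c/2=7/800: DF=(192689/200000 − 7/800·(0.990700+0.979300))/(1+7/800) = 469/500 ≈ 0.938000
step 4 [2y] swap r/2=791/38289: DF=(1 − 791/38289·(0.990700+0.979300+0.938000))/(1+791/38289) = 9209/10000 ≈ 0.920900
step 5 [2.5y] bond c/2=11/400: DF=(807267/800000 − 11/400·(0.990700+0.979300+0.938000+0.920900))/(1+11/400) = 2199/2500 ≈ 0.879600
step 6 [3y] bond c/2=3/160: DF=(1563267/1600000 − 3/160·(0.990700+0.979300+0.938000+0.920900+0.879600))/(1+3/160) = 2181/2500 ≈ 0.872400
step 7 [3.5y] bond c/2=21/800: DF=(8173477/8000000 − 21/800·(0.990700+0.979300+0.938000+0.920900+0.879600+0.872400))/(1+21/800) = 533/625 ≈ 0.852800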